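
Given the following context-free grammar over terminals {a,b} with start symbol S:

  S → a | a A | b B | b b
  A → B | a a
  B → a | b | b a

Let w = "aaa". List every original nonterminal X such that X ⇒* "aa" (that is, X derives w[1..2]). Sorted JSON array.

CNF form of G:
  S -> T0 A | T1 B | T1 T1 | a
  A -> T0 T0 | T1 T0 | a | b
  B -> T1 T0 | a | b
  T0 -> a
  T1 -> b

CYK table (by increasing span) — only the sub-triangle for w[1..2]:
  cell(1,1) a: {A,B,S,T0}  orig:{A,B,S}
  cell(2,2) a: {A,B,S,T0}  orig:{A,B,S}
  cell(1,2) aa: {A,S}

Original NTs in T[1,2] deriving "aa": ["A", "S"]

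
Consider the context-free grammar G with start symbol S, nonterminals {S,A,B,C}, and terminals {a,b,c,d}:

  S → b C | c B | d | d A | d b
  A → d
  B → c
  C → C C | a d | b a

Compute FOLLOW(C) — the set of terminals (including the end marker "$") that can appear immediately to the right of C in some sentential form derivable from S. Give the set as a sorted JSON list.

FIRST sets, iterate to fixpoint:
iter 1:
  A via A→d: +{d}
  B via B→c: +{c}
  C via C→a d: +{a}
  C via C→b a: +{b}
  S via S→b C: +{b}
  S via S→c B: +{c}
  S via S→d: +{d}
  S: {b,c,d}  A: {d}  B: {c}  C: {a,b}
iter 2: (no change)
  S: {b,c,d}  A: {d}  B: {c}  C: {a,b}

FOLLOW iteration:
FOLLOW(S) := {$}
iter 1:
  C→C C: FOLLOW(C) ⊇ FIRST(C) = {a,b}; new: +{a,b}
  S→b C: FOLLOW(C) ⊇ FOLLOW(S) ⊇ {$}; new: +{$}
  S→c B: FOLLOW(B) ⊇ FOLLOW(S) ⊇ {$}; new: +{$}
  S→d A: FOLLOW(A) ⊇ FOLLOW(S) ⊇ {$}; new: +{$}
  FOLLOW(S)={$}  FOLLOW(A)={$}  FOLLOW(B)={$}  FOLLOW(C)={$,a,b}
iter 2: — fixpoint
  FOLLOW(S)={$}  FOLLOW(A)={$}  FOLLOW(B)={$}  FOLLOW(C)={$,a,b}

FOLLOW(C) = ["$", "a", "b"]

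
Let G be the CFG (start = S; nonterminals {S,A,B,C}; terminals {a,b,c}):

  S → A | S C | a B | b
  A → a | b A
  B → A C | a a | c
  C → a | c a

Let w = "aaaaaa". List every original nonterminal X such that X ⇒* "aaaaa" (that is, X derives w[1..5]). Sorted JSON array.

CNF form of G:
  S -> S C | T0 A | T1 B | a | b
  A -> T0 A | a
  B -> A C | T1 T1 | c
  C -> T2 T1 | a
  T0 -> b
  T1 -> a
  T2 -> c

CYK table (by increasing span) (cells [i..j] with 1 ≤ i ≤ j ≤ 5 only):
  cell(1,1) a: {A,C,S,T1}  orig:{A,C,S}
  cell(2,2) a: {A,C,S,T1}  orig:{A,C,S}
  cell(3,3) a: {A,C,S,T1}  orig:{A,C,S}
  cell(4,4) a: {A,C,S,T1}  orig:{A,C,S}
  cell(5,5) a: {A,C,S,T1}  orig:{A,C,S}
  cell(1,2) aa: {B,S}
  cell(2,3) aa: {B,S}
  cell(3,4) aa: {B,S}
  cell(4,5) aa: {B,S}
  cell(1,3) aaa: {S}
  cell(2,4) aaa: {S}
  cell(3,5) aaa: {S}
  cell(1,4) aaaa: {S}
  cell(2,5) aaaa: {S}
  cell(1,5) aaaaa: {S}

Original NTs in T[1,5] deriving "aaaaa": ["S"]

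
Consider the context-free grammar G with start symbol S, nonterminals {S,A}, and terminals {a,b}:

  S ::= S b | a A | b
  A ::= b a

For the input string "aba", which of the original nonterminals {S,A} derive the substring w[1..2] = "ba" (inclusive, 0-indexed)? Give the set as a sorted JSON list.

Convert to CNF:
  S -> S T0 | T1 A | b
  A -> T0 T1
  T0 -> b
  T1 -> a

CYK fill, restricted to cells inside w[1..2]:
  [1..1]={S,T0}  "b"  orig:{S}
  [2..2]={T1}  "a"  orig:{}
  [1..2]={A}  "ba"

Original NTs in T[1,2] deriving "ba": ["A"]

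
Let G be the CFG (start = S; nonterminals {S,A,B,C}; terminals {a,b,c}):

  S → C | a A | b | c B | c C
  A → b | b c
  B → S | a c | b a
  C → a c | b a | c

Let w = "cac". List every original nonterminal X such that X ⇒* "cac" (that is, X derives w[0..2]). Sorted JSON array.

CNF form of G:
  S -> T0 T2 | T1 B | T1 C | T2 A | T2 T1 | b | c
  A -> T0 T1 | b
  B -> T0 T2 | T1 B | T1 C | T2 A | T2 T1 | b | c
  C -> T0 T2 | T2 T1 | c
  T0 -> b
  T1 -> c
  T2 -> a

CYK table (by increasing span) — only the sub-triangle for w[0..2]:
  [0..0]={B,C,S,T1}  "c"  orig:{B,C,S}
  [1..1]={T2}  "a"  orig:{}
  [2..2]={B,C,S,T1}  "c"  orig:{B,C,S}
  [0..1]=∅  "ca"
  [1..2]={B,C,S}  "ac"
  [0..2]={B,S}  "cac"

Original NTs in T[0,2] deriving "cac": ["B", "S"]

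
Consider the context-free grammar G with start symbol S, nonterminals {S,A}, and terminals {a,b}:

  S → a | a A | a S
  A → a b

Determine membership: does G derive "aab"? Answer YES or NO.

CNF form of G:
  S -> T0 A | T0 S | a
  A -> T0 T1
  T0 -> a
  T1 -> b

CYK fill:
  cell(0,0) a: {S,T0}  orig:{S}
  cell(1,1) a: {S,T0}  orig:{S}
  cell(2,2) b: {T1}  orig:{}
  cell(0,1) aa: {S}
  cell(1,2) ab: {A}
  cell(0,2) aab: {S}

S ∈ T[0,2] ⇒ YES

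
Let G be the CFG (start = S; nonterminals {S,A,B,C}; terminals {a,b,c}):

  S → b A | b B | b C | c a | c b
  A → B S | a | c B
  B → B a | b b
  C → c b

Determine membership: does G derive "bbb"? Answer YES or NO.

CNF form of G:
  S -> T0 T1 | T0 T2 | T2 A | T2 B | T2 C
  A -> B S | T0 B | a
  B -> B T1 | T2 T2
  C -> T0 T2
  T0 -> c
  T1 -> a
  T2 -> b

CYK table (by increasing span):
  cell(0,0) b: {T2}  orig:{}
  cell(1,1) b: {T2}  orig:{}
  cell(2,2) b: {T2}  orig:{}
  cell(0,1) bb: {B}
  cell(1,2) bb: {B}
  cell(0,2) bbb: {S}

S ∈ T[0,2] ⇒ YES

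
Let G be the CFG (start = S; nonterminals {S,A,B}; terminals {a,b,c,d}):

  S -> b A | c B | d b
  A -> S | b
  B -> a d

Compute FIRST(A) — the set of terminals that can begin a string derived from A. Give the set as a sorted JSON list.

FIRST sets, iterate to fixpoint:
[1]
  A via A→b: +{b}
  B via B→a d: +{a}
  S via S→b A: +{b}
  S via S→c B: +{c}
  S via S→d b: +{d}
  S: {b,c,d}  A: {b}  B: {a}
[2]
  A via A→S: +{c,d}
  S: {b,c,d}  A: {b,c,d}  B: {a}
[3] done
  S: {b,c,d}  A: {b,c,d}  B: {a}

FIRST(A) = ["b", "c", "d"]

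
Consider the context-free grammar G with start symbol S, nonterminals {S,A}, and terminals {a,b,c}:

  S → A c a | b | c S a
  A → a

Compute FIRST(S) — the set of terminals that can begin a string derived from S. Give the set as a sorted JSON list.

Compute FIRST by fixpoint:
iter 1:
  A via A→a: +{a}
  S via S→A c a: +{a}
  S via S→b: +{b}
  S via S→c S a: +{c}
  FIRST(S)={a,b,c}  FIRST(A)={a}
iter 2: — fixpoint
  FIRST(S)={a,b,c}  FIRST(A)={a}

FIRST(S) = ["a", "b", "c"]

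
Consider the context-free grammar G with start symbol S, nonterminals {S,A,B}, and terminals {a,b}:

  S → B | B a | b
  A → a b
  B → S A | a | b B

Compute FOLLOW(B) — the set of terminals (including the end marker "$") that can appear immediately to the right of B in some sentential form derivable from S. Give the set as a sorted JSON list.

FIRST iteration:
[1]
  A via A→a b: +{a}
  B via B→a: +{a}
  B via B→b B: +{b}
  S via S→B: +{a,b}
  FIRST[S]={a,b}  FIRST[A]={a}  FIRST[B]={a,b}
[2] (no change)
  FIRST[S]={a,b}  FIRST[A]={a}  FIRST[B]={a,b}

FOLLOW sets:
initialize: $ ∈ FOLLOW(S)
round 1:
  B→S A: FOLLOW(S) ⊇ FIRST(A) = {a}; new: +{a}
  S→B: FOLLOW(B) ⊇ FOLLOW(S) ⊇ {$,a}; new: +{$,a}
  FOLLOW(S)={$,a}  FOLLOW(A)={}  FOLLOW(B)={$,a}
round 2:
  B→S A: FOLLOW(A) ⊇ FOLLOW(B) ⊇ {$,a}; new: +{$,a}
  FOLLOW(S)={$,a}  FOLLOW(A)={$,a}  FOLLOW(B)={$,a}
round 3: (no change)
  FOLLOW(S)={$,a}  FOLLOW(A)={$,a}  FOLLOW(B)={$,a}

FOLLOW(B) = ["$", "a"]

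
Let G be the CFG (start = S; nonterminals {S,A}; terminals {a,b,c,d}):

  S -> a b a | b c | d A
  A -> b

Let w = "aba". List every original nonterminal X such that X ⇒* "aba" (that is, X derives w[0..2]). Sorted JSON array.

CNF form of G:
  S -> T0 X4 | T1 T2 | T3 A
  A -> b
  T0 -> a
  T1 -> b
  T2 -> c
  T3 -> d
  X4 -> T1 T0

CYK fill (cells [i..j] with 0 ≤ i ≤ j ≤ 2 only):
  cell(0,0) a: {T0}  orig:{}
  cell(1,1) b: {A,T1}  orig:{A}
  cell(2,2) a: {T0}  orig:{}
  cell(0,1) ab: ∅
  cell(1,2) ba: {X4}  orig:{}
  cell(0,2) aba: {S}

Original NTs in T[0,2] deriving "aba": ["S"]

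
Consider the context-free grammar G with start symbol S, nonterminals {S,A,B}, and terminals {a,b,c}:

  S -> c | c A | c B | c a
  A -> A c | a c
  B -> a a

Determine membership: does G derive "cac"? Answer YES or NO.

CNF form of G:
  S -> T0 A | T0 B | T0 T1 | c
  A -> A T0 | T1 T0
  B -> T1 T1
  T0 -> c
  T1 -> a

CYK fill:
  T[0,0] 'c' = {S,T0}  orig:{S}
  T[1,1] 'a' = {T1}  orig:{}
  T[2,2] 'c' = {S,T0}  orig:{S}
  T[0,1] 'ca' = {S}
  T[1,2] 'ac' = {A}
  T[0,2] 'cac' = {S}

S ∈ T[0,2] ⇒ YES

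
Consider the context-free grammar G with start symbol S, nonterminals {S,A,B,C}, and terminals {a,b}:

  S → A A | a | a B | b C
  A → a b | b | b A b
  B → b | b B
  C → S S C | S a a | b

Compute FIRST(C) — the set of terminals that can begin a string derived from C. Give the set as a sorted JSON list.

FIRST iteration:
round 1:
  A via A→a b: +{a}
  A via A→b: +{b}
  B via B→b: +{b}
  C via C→b: +{b}
  S via S→A A: +{a,b}
  FIRST(S)={a,b}  FIRST(A)={a,b}  FIRST(B)={b}  FIRST(C)={b}
round 2:
  C via C→S S C: +{a}
  FIRST(S)={a,b}  FIRST(A)={a,b}  FIRST(B)={b}  FIRST(C)={a,b}
round 3: done
  FIRST(S)={a,b}  FIRST(A)={a,b}  FIRST(B)={b}  FIRST(C)={a,b}

FIRST(C) = ["a", "b"]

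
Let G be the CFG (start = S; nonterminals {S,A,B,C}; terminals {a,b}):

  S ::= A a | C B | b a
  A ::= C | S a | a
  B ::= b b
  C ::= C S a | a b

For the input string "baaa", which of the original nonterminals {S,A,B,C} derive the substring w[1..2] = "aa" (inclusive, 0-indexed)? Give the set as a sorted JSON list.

Convert to CNF:
  S -> A T0 | C B | T1 T0
  A -> C X2 | S T0 | T0 T1 | a
  B -> T1 T1
  C -> C X3 | T0 T1
  T0 -> a
  T1 -> b
  X2 -> S T0
  X3 -> S T0

Fill CYK table bottom-up, restricted to cells inside w[1..2]:
  [1..1]={A,T0}  "a"  orig:{A}
  [2..2]={A,T0}  "a"  orig:{A}
  [1..2]={S}  "aa"

Original NTs in T[1,2] deriving "aa": ["S"]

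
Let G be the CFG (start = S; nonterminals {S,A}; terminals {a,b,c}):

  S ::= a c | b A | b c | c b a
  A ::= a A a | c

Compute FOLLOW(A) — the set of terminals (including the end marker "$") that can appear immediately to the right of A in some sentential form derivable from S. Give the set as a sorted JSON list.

Compute FIRST by fixpoint:
pass 1:
  A via A→a A a: +{a}
  A via A→c: +{c}
  S via S→a c: +{a}
  S via S→b A: +{b}
  S via S→c b a: +{c}
  FIRST(S)={a,b,c}  FIRST(A)={a,c}
pass 2: done
  FIRST(S)={a,b,c}  FIRST(A)={a,c}

FOLLOW iteration:
seed FOLLOW(S) with $
[1]
  A→a A a: FOLLOW(A) ⊇ FIRST(a) = {a}; new: +{a}
  S→b A: FOLLOW(A) ⊇ FOLLOW(S) ⊇ {$}; new: +{$}
  FOLLOW(S)={$}  FOLLOW(A)={$,a}
[2] done
  FOLLOW(S)={$}  FOLLOW(A)={$,a}

FOLLOW(A) = ["$", "a"]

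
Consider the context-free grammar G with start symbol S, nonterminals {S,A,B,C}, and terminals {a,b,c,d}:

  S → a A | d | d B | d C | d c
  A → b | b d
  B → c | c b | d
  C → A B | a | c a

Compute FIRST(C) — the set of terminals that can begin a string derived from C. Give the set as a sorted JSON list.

Compute FIRST by fixpoint:
pass 1:
  A via A→b: +{b}
  B via B→c: +{c}
  B via B→d: +{d}
  C via C→A B: +{b}
  C via C→a: +{a}
  C via C→c a: +{c}
  S via S→a A: +{a}
  S via S→d: +{d}
  FIRST[S]={a,d}  FIRST[A]={b}  FIRST[B]={c,d}  FIRST[C]={a,b,c}
pass 2: (no change)
  FIRST[S]={a,d}  FIRST[A]={b}  FIRST[B]={c,d}  FIRST[C]={a,b,c}

FIRST(C) = ["a", "b", "c"]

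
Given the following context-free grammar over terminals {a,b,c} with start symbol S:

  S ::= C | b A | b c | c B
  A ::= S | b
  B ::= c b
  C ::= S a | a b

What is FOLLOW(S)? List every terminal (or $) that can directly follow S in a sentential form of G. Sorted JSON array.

Compute FIRST by fixpoint:
round 1:
  A via A→b: +{b}
  B via B→c b: +{c}
  C via C→a b: +{a}
  S via S→C: +{a}
  S via S→b A: +{b}
  S via S→c B: +{c}
  FIRST(S)={a,b,c}  FIRST(A)={b}  FIRST(B)={c}  FIRST(C)={a}
round 2:
  A via A→S: +{a,c}
  C via C→S a: +{b,c}
  FIRST(S)={a,b,c}  FIRST(A)={a,b,c}  FIRST(B)={c}  FIRST(C)={a,b,c}
round 3: (stable)
  FIRST(S)={a,b,c}  FIRST(A)={a,b,c}  FIRST(B)={c}  FIRST(C)={a,b,c}

FOLLOW iteration:
initialize: $ ∈ FOLLOW(S)
[1]
  C→S a: FOLLOW(S) ⊇ FIRST(a) = {a}; new: +{a}
  S→C: FOLLOW(C) ⊇ FOLLOW(S) ⊇ {$,a}; new: +{$,a}
  S→b A: FOLLOW(A) ⊇ FOLLOW(S) ⊇ {$,a}; new: +{$,a}
  S→c B: FOLLOW(B) ⊇ FOLLOW(S) ⊇ {$,a}; new: +{$,a}
  S: {$,a}  A: {$,a}  B: {$,a}  C: {$,a}
[2] — fixpoint
  S: {$,a}  A: {$,a}  B: {$,a}  C: {$,a}

FOLLOW(S) = ["$", "a"]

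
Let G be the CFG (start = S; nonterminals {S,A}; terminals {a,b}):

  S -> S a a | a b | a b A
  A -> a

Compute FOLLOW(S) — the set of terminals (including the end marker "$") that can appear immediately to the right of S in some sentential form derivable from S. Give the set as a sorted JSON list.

FIRST sets, iterate to fixpoint:
pass 1:
  A via A→a: +{a}
  S via S→a b: +{a}
  S: {a}  A: {a}
pass 2: — fixpoint
  S: {a}  A: {a}

FOLLOW iteration:
seed FOLLOW(S) with $
round 1:
  S→S a a: FOLLOW(S) ⊇ FIRST(a) = {a}; new: +{a}
  S→a b A: FOLLOW(A) ⊇ FOLLOW(S) ⊇ {$,a}; new: +{$,a}
  FOLLOW(S)={$,a}  FOLLOW(A)={$,a}
round 2: (stable)
  FOLLOW(S)={$,a}  FOLLOW(A)={$,a}

FOLLOW(S) = ["$", "a"]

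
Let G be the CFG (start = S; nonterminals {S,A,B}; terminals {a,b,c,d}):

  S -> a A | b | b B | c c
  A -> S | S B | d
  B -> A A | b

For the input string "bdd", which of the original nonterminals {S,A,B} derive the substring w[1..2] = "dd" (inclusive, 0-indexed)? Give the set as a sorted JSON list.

CNF form of G:
  S -> T0 A | T1 B | T2 T2 | b
  A -> S B | T0 A | T1 B | T2 T2 | b | d
  B -> A A | b
  T0 -> a
  T1 -> b
  T2 -> c

CYK table (by increasing span) — only the sub-triangle for w[1..2]:
  [1..1]={A}  "d"
  [2..2]={A}  "d"
  [1..2]={B}  "dd"

Original NTs in T[1,2] deriving "dd": ["B"]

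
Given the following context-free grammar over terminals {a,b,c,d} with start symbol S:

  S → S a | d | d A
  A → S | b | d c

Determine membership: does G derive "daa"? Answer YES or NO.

Convert to CNF:
  S -> S T0 | T1 A | d
  A -> S T0 | T1 A | T1 T2 | b | d
  T0 -> a
  T1 -> d
  T2 -> c

Fill CYK table bottom-up:
  T[0,0] 'd' = {A,S,T1}  orig:{A,S}
  T[1,1] 'a' = {T0}  orig:{}
  T[2,2] 'a' = {T0}  orig:{}
  T[0,1] 'da' = {A,S}
  T[1,2] 'aa' = ∅
  T[0,2] 'daa' = {A,S}

S ∈ T[0,2] ⇒ YES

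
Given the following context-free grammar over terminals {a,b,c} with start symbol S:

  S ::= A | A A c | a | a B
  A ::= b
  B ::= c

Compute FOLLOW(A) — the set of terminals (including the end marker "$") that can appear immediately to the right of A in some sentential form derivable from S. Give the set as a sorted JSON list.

FIRST iteration:
pass 1:
  A via A→b: +{b}
  B via B→c: +{c}
  S via S→A: +{b}
  S via S→a: +{a}
  FIRST[S]={a,b}  FIRST[A]={b}  FIRST[B]={c}
pass 2: — fixpoint
  FIRST[S]={a,b}  FIRST[A]={b}  FIRST[B]={c}

FOLLOW iteration:
initialize: $ ∈ FOLLOW(S)
[1]
  S→A: FOLLOW(A) ⊇ FOLLOW(S) ⊇ {$}; new: +{$}
  S→A A c: FOLLOW(A) ⊇ FIRST(A) = {b}; new: +{b}
  S→A A c: FOLLOW(A) ⊇ FIRST(c) = {c}; new: +{c}
  S→a B: FOLLOW(B) ⊇ FOLLOW(S) ⊇ {$}; new: +{$}
  FOLLOW[S]={$}  FOLLOW[A]={$,b,c}  FOLLOW[B]={$}
[2] (stable)
  FOLLOW[S]={$}  FOLLOW[A]={$,b,c}  FOLLOW[B]={$}

FOLLOW(A) = ["$", "b", "c"]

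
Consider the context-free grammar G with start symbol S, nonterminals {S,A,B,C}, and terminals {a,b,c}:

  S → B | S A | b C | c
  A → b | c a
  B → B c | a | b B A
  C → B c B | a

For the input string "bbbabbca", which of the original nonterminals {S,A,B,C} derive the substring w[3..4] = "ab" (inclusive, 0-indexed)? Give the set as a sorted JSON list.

Convert to CNF:
  S -> B T0 | S A | T2 C | T2 X5 | a | c
  A -> T0 T1 | b
  B -> B T0 | T2 X3 | a
  C -> B X4 | a
  T0 -> c
  T1 -> a
  T2 -> b
  X3 -> B A
  X4 -> T0 B
  X5 -> B A

Fill CYK table bottom-up — only the sub-triangle for w[3..4]:
  [3..3]={B,C,S,T1}  "a"  orig:{B,C,S}
  [4..4]={A,T2}  "b"  orig:{A}
  [3..4]={S,X3,X5}  "ab"  orig:{S}

Original NTs in T[3,4] deriving "ab": ["S"]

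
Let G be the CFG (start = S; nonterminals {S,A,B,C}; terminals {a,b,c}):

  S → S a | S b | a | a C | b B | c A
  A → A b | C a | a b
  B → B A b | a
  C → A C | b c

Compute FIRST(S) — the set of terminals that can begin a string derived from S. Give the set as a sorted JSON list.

FIRST iteration:
pass 1:
  A via A→a b: +{a}
  B via B→a: +{a}
  C via C→A C: +{a}
  C via C→b c: +{b}
  S via S→a: +{a}
  S via S→b B: +{b}
  S via S→c A: +{c}
  FIRST[S]={a,b,c}  FIRST[A]={a}  FIRST[B]={a}  FIRST[C]={a,b}
pass 2:
  A via A→C a: +{b}
  FIRST[S]={a,b,c}  FIRST[A]={a,b}  FIRST[B]={a}  FIRST[C]={a,b}
pass 3: (stable)
  FIRST[S]={a,b,c}  FIRST[A]={a,b}  FIRST[B]={a}  FIRST[C]={a,b}

FIRST(S) = ["a", "b", "c"]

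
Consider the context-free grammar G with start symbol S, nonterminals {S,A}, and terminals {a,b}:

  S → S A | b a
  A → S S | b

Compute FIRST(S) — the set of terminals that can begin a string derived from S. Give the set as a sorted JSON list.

FIRST sets, iterate to fixpoint:
[1]
  A via A→b: +{b}
  S via S→b a: +{b}
  FIRST[S]={b}  FIRST[A]={b}
[2] — fixpoint
  FIRST[S]={b}  FIRST[A]={b}

FIRST(S) = ["b"]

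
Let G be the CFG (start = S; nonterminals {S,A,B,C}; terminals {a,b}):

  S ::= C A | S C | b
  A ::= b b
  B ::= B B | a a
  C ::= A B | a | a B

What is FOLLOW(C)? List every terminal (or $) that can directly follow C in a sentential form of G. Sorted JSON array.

FIRST iteration:
iter 1:
  A via A→b b: +{b}
  B via B→a a: +{a}
  C via C→A B: +{b}
  C via C→a: +{a}
  S via S→C A: +{a,b}
  S: {a,b}  A: {b}  B: {a}  C: {a,b}
iter 2: done
  S: {a,b}  A: {b}  B: {a}  C: {a,b}

Compute FOLLOW by fixpoint:
initialize: $ ∈ FOLLOW(S)
pass 1:
  B→B B: FOLLOW(B) ⊇ FIRST(B) = {a}; new: +{a}
  C→A B: FOLLOW(A) ⊇ FIRST(B) = {a}; new: +{a}
  S→C A: FOLLOW(C) ⊇ FIRST(A) = {b}; new: +{b}
  S→C A: FOLLOW(A) ⊇ FOLLOW(S) ⊇ {$}; new: +{$}
  S→S C: FOLLOW(S) ⊇ FIRST(C) = {a,b}; new: +{a,b}
  S→S C: FOLLOW(C) ⊇ FOLLOW(S) ⊇ {$,a,b}; new: +{$,a}
  FOLLOW(S)={$,a,b}  FOLLOW(A)={$,a}  FOLLOW(B)={a}  FOLLOW(C)={$,a,b}
pass 2:
  C→A B: FOLLOW(B) ⊇ FOLLOW(C) ⊇ {$,a,b}; new: +{$,b}
  S→C A: FOLLOW(A) ⊇ FOLLOW(S) ⊇ {$,a,b}; new: +{b}
  FOLLOW(S)={$,a,b}  FOLLOW(A)={$,a,b}  FOLLOW(B)={$,a,b}  FOLLOW(C)={$,a,b}
pass 3: done
  FOLLOW(S)={$,a,b}  FOLLOW(A)={$,a,b}  FOLLOW(B)={$,a,b}  FOLLOW(C)={$,a,b}

FOLLOW(C) = ["$", "a", "b"]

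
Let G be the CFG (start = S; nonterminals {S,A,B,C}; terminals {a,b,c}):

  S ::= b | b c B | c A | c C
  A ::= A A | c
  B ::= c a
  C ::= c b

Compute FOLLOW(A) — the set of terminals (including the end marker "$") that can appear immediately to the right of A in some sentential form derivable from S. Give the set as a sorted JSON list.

FIRST sets, iterate to fixpoint:
[1]
  A via A→c: +{c}
  B via B→c a: +{c}
  C via C→c b: +{c}
  S via S→b: +{b}
  S via S→c A: +{c}
  S: {b,c}  A: {c}  B: {c}  C: {c}
[2] done
  S: {b,c}  A: {c}  B: {c}  C: {c}

Compute FOLLOW by fixpoint:
FOLLOW(S) := {$}
[1]
  A→A A: FOLLOW(A) ⊇ FIRST(A) = {c}; new: +{c}
  S→b c B: FOLLOW(B) ⊇ FOLLOW(S) ⊇ {$}; new: +{$}
  S→c A: FOLLOW(A) ⊇ FOLLOW(S) ⊇ {$}; new: +{$}
  S→c C: FOLLOW(C) ⊇ FOLLOW(S) ⊇ {$}; new: +{$}
  S: {$}  A: {$,c}  B: {$}  C: {$}
[2] (no change)
  S: {$}  A: {$,c}  B: {$}  C: {$}

FOLLOW(A) = ["$", "c"]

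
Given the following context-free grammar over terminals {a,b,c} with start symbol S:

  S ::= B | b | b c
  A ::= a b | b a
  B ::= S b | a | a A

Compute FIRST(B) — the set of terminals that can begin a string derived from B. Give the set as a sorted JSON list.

Compute FIRST by fixpoint:
[1]
  A via A→a b: +{a}
  A via A→b a: +{b}
  B via B→a: +{a}
  S via S→B: +{a}
  S via S→b: +{b}
  FIRST(S)={a,b}  FIRST(A)={a,b}  FIRST(B)={a}
[2]
  B via B→S b: +{b}
  FIRST(S)={a,b}  FIRST(A)={a,b}  FIRST(B)={a,b}
[3] done
  FIRST(S)={a,b}  FIRST(A)={a,b}  FIRST(B)={a,b}

FIRST(B) = ["a", "b"]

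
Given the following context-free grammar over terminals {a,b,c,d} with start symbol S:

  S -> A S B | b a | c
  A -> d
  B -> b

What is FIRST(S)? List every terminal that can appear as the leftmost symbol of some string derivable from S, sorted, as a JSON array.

FIRST iteration:
pass 1:
  A via A→d: +{d}
  B via B→b: +{b}
  S via S→A S B: +{d}
  S via S→b a: +{b}
  S via S→c: +{c}
  S: {b,c,d}  A: {d}  B: {b}
pass 2: — fixpoint
  S: {b,c,d}  A: {d}  B: {b}

FIRST(S) = ["b", "c", "d"]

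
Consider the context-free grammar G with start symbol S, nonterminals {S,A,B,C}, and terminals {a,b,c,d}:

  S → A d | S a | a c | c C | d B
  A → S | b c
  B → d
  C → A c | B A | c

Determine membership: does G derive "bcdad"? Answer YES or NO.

Convert to CNF:
  S -> A T0 | S T1 | T0 B | T1 T2 | T2 C
  A -> A T0 | S T1 | T0 B | T1 T2 | T2 C | T3 T2
  B -> d
  C -> A T2 | B A | c
  T0 -> d
  T1 -> a
  T2 -> c
  T3 -> b

CYK fill:
  [0..0]={T3}  "b"  orig:{}
  [1..1]={C,T2}  "c"  orig:{C}
  [2..2]={B,T0}  "d"  orig:{B}
  [3..3]={T1}  "a"  orig:{}
  [4..4]={B,T0}  "d"  orig:{B}
  [0..1]={A}  "bc"
  [1..2]=∅  "cd"
  [2..3]=∅  "da"
  [3..4]=∅  "ad"
  [0..2]={A,S}  "bcd"
  [1..3]=∅  "cda"
  [2..4]=∅  "dad"
  [0..3]={A,S}  "bcda"
  [1..4]=∅  "cdad"
  [0..4]={A,S}  "bcdad"

S ∈ T[0,4] ⇒ YES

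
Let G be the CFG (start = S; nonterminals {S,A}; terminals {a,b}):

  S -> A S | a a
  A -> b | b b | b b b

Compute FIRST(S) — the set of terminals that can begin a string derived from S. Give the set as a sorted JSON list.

FIRST sets, iterate to fixpoint:
round 1:
  A via A→b: +{b}
  S via S→A S: +{b}
  S via S→a a: +{a}
  S: {a,b}  A: {b}
round 2: (stable)
  S: {a,b}  A: {b}

FIRST(S) = ["a", "b"]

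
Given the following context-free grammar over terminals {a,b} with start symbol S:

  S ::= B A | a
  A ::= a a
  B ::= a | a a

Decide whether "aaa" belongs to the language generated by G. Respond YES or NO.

Convert to CNF:
  S -> B A | a
  A -> T0 T0
  B -> T0 T0 | a
  T0 -> a

CYK table (by increasing span):
  cell(0,0) a: {B,S,T0}  orig:{B,S}
  cell(1,1) a: {B,S,T0}  orig:{B,S}
  cell(2,2) a: {B,S,T0}  orig:{B,S}
  cell(0,1) aa: {A,B}
  cell(1,2) aa: {A,B}
  cell(0,2) aaa: {S}

S ∈ T[0,2] ⇒ YES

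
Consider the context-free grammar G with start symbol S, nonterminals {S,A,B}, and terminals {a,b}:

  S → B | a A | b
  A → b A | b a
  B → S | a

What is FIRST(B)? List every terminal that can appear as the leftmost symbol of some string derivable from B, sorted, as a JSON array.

FIRST sets, iterate to fixpoint:
iter 1:
  A via A→b A: +{b}
  B via B→a: +{a}
  S via S→B: +{a}
  S via S→b: +{b}
  S: {a,b}  A: {b}  B: {a}
iter 2:
  B via B→S: +{b}
  S: {a,b}  A: {b}  B: {a,b}
iter 3: — fixpoint
  S: {a,b}  A: {b}  B: {a,b}

FIRST(B) = ["a", "b"]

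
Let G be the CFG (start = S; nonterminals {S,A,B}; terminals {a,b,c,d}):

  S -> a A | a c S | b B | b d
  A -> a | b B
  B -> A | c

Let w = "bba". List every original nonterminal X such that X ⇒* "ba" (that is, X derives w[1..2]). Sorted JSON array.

Convert to CNF:
  S -> T0 B | T0 T3 | T1 A | T1 X4
  A -> T0 B | a
  B -> T0 B | a | c
  T0 -> b
  T1 -> a
  T2 -> c
  T3 -> d
  X4 -> T2 S

Fill CYK table bottom-up, restricted to cells inside w[1..2]:
  T[1,1] 'b' = {T0}  orig:{}
  T[2,2] 'a' = {A,B,T1}  orig:{A,B}
  T[1,2] 'ba' = {A,B,S}

Original NTs in T[1,2] deriving "ba": ["A", "B", "S"]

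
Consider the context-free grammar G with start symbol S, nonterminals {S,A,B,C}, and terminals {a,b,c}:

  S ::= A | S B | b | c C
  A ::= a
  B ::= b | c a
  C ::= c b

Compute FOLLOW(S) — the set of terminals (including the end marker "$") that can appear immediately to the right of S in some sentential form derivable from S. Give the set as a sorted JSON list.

FIRST sets, iterate to fixpoint:
round 1:
  A via A→a: +{a}
  B via B→b: +{b}
  B via B→c a: +{c}
  C via C→c b: +{c}
  S via S→A: +{a}
  S via S→b: +{b}
  S via S→c C: +{c}
  S: {a,b,c}  A: {a}  B: {b,c}  C: {c}
round 2: — fixpoint
  S: {a,b,c}  A: {a}  B: {b,c}  C: {c}

FOLLOW iteration:
seed FOLLOW(S) with $
round 1:
  S→A: FOLLOW(A) ⊇ FOLLOW(S) ⊇ {$}; new: +{$}
  S→S B: FOLLOW(S) ⊇ FIRST(B) = {b,c}; new: +{b,c}
  S→S B: FOLLOW(B) ⊇ FOLLOW(S) ⊇ {$,b,c}; new: +{$,b,c}
  S→c C: FOLLOW(C) ⊇ FOLLOW(S) ⊇ {$,b,c}; new: +{$,b,c}
  FOLLOW[S]={$,b,c}  FOLLOW[A]={$}  FOLLOW[B]={$,b,c}  FOLLOW[C]={$,b,c}
round 2:
  S→A: FOLLOW(A) ⊇ FOLLOW(S) ⊇ {$,b,c}; new: +{b,c}
  FOLLOW[S]={$,b,c}  FOLLOW[A]={$,b,c}  FOLLOW[B]={$,b,c}  FOLLOW[C]={$,b,c}
round 3: (stable)
  FOLLOW[S]={$,b,c}  FOLLOW[A]={$,b,c}  FOLLOW[B]={$,b,c}  FOLLOW[C]={$,b,c}

FOLLOW(S) = ["$", "b", "c"]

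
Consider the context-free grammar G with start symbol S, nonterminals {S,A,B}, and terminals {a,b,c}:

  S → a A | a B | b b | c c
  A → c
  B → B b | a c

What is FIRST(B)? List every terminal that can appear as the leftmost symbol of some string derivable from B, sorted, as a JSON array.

FIRST sets, iterate to fixpoint:
round 1:
  A via A→c: +{c}
  B via B→a c: +{a}
  S via S→a A: +{a}
  S via S→b b: +{b}
  S via S→c c: +{c}
  S: {a,b,c}  A: {c}  B: {a}
round 2: — fixpoint
  S: {a,b,c}  A: {c}  B: {a}

FIRST(B) = ["a"]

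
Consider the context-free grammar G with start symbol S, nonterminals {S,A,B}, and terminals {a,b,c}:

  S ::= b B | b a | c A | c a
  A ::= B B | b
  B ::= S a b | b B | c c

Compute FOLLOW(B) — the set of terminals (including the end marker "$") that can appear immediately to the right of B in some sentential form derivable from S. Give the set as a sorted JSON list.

FIRST sets, iterate to fixpoint:
pass 1:
  A via A→b: +{b}
  B via B→b B: +{b}
  B via B→c c: +{c}
  S via S→b B: +{b}
  S via S→c A: +{c}
  FIRST[S]={b,c}  FIRST[A]={b}  FIRST[B]={b,c}
pass 2:
  A via A→B B: +{c}
  FIRST[S]={b,c}  FIRST[A]={b,c}  FIRST[B]={b,c}
pass 3: done
  FIRST[S]={b,c}  FIRST[A]={b,c}  FIRST[B]={b,c}

Compute FOLLOW by fixpoint:
seed FOLLOW(S) with $
[1]
  A→B B: FOLLOW(B) ⊇ FIRST(B) = {b,c}; new: +{b,c}
  B→S a b: FOLLOW(S) ⊇ FIRST(a) = {a}; new: +{a}
  S→b B: FOLLOW(B) ⊇ FOLLOW(S) ⊇ {$,a}; new: +{$,a}
  S→c A: FOLLOW(A) ⊇ FOLLOW(S) ⊇ {$,a}; new: +{$,a}
  S: {$,a}  A: {$,a}  B: {$,a,b,c}
[2] done
  S: {$,a}  A: {$,a}  B: {$,a,b,c}

FOLLOW(B) = ["$", "a", "b", "c"]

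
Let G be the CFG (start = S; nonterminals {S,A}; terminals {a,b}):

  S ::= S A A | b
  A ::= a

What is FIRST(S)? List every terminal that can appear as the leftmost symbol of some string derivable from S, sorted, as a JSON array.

FIRST iteration:
[1]
  A via A→a: +{a}
  S via S→b: +{b}
  S: {b}  A: {a}
[2] done
  S: {b}  A: {a}

FIRST(S) = ["b"]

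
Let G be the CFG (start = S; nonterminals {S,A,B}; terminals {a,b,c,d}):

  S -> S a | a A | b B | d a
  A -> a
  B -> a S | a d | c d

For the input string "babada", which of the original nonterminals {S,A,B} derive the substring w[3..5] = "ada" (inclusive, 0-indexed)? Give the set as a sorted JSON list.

CNF form of G:
  S -> S T0 | T0 A | T1 T0 | T3 B
  A -> a
  B -> T0 S | T0 T1 | T2 T1
  T0 -> a
  T1 -> d
  T2 -> c
  T3 -> b

Fill CYK table bottom-up, restricted to cells inside w[3..5]:
  cell(3,3) a: {A,T0}  orig:{A}
  cell(4,4) d: {T1}  orig:{}
  cell(5,5) a: {A,T0}  orig:{A}
  cell(3,4) ad: {B}
  cell(4,5) da: {S}
  cell(3,5) ada: {B}

Original NTs in T[3,5] deriving "ada": ["B"]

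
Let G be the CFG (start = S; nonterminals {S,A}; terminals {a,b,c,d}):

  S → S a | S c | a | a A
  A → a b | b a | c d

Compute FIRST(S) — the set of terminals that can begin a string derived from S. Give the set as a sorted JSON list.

FIRST sets, iterate to fixpoint:
[1]
  A via A→a b: +{a}
  A via A→b a: +{b}
  A via A→c d: +{c}
  S via S→a: +{a}
  FIRST(S)={a}  FIRST(A)={a,b,c}
[2] (stable)
  FIRST(S)={a}  FIRST(A)={a,b,c}

FIRST(S) = ["a"]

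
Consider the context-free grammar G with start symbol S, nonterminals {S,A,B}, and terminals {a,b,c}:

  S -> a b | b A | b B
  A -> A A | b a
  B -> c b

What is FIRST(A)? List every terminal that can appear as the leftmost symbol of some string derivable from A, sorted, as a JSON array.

Compute FIRST by fixpoint:
pass 1:
  A via A→b a: +{b}
  B via B→c b: +{c}
  S via S→a b: +{a}
  S via S→b A: +{b}
  FIRST(S)={a,b}  FIRST(A)={b}  FIRST(B)={c}
pass 2: done
  FIRST(S)={a,b}  FIRST(A)={b}  FIRST(B)={c}

FIRST(A) = ["b"]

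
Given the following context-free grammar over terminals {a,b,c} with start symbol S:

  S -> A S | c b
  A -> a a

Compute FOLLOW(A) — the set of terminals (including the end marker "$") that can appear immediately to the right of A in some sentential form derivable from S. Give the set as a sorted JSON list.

FIRST sets, iterate to fixpoint:
pass 1:
  A via A→a a: +{a}
  S via S→A S: +{a}
  S via S→c b: +{c}
  FIRST(S)={a,c}  FIRST(A)={a}
pass 2: done
  FIRST(S)={a,c}  FIRST(A)={a}

FOLLOW iteration:
seed FOLLOW(S) with $
[1]
  S→A S: FOLLOW(A) ⊇ FIRST(S) = {a,c}; new: +{a,c}
  S: {$}  A: {a,c}
[2] (stable)
  S: {$}  A: {a,c}

FOLLOW(A) = ["a", "c"]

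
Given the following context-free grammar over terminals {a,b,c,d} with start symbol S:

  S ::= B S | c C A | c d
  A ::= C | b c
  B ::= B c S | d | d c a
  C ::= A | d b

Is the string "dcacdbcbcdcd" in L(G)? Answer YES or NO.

Convert to CNF:
  S -> B S | T1 T2 | T1 X6
  A -> T0 T1 | T2 T0
  B -> B X4 | T2 X5 | d
  C -> T0 T1 | T2 T0
  T0 -> b
  T1 -> c
  T2 -> d
  T3 -> a
  X4 -> T1 S
  X5 -> T1 T3
  X6 -> C A

Fill CYK table bottom-up:
  cell(0,0) d: {B,T2}  orig:{B}
  cell(1,1) c: {T1}  orig:{}
  cell(2,2) a: {T3}  orig:{}
  cell(3,3) c: {T1}  orig:{}
  cell(4,4) d: {B,T2}  orig:{B}
  cell(5,5) b: {T0}  orig:{}
  cell(6,6) c: {T1}  orig:{}
  cell(7,7) b: {T0}  orig:{}
  cell(8,8) c: {T1}  orig:{}
  cell(9,9) d: {B,T2}  orig:{B}
  cell(10,10) c: {T1}  orig:{}
  cell(11,11) d: {B,T2}  orig:{B}
  cell(0,1) dc: ∅
  cell(1,2) ca: {X5}  orig:{}
  cell(2,3) ac: ∅
  cell(3,4) cd: {S}
  cell(4,5) db: {A,C}
  cell(5,6) bc: {A,C}
  cell(6,7) cb: ∅
  cell(7,8) bc: {A,C}
  cell(8,9) cd: {S}
  cell(9,10) dc: ∅
  cell(10,11) cd: {S}
  cell(0,2) dca: {B}
  cell(1,3) cac: ∅
  cell(2,4) acd: ∅
  cell(3,5) cdb: ∅
  cell(4,6) dbc: ∅
  cell(5,7) bcb: ∅
  cell(6,8) cbc: ∅
  cell(7,9) bcd: ∅
  cell(8,10) cdc: ∅
  cell(9,11) dcd: {S}
  cell(0,3) dcac: ∅
  cell(1,4) cacd: ∅
  cell(2,5) acdb: ∅
  cell(3,6) cdbc: ∅
  cell(4,7) dbcb: ∅
  cell(5,8) bcbc: {X6}  orig:{}
  cell(6,9) cbcd: ∅
  cell(7,10) bcdc: ∅
  cell(8,11) cdcd: {X4}  orig:{}
  cell(0,4) dcacd: {S}
  cell(1,5) cacdb: ∅
  cell(2,6) acdbc: ∅
  cell(3,7) cdbcb: ∅
  cell(4,8) dbcbc: ∅
  cell(5,9) bcbcd: ∅
  cell(6,10) cbcdc: ∅
  cell(7,11) bcdcd: ∅
  cell(0,5) dcacdb: ∅
  cell(1,6) cacdbc: ∅
  cell(2,7) acdbcb: ∅
  cell(3,8) cdbcbc: ∅
  cell(4,9) dbcbcd: ∅
  cell(5,10) bcbcdc: ∅
  cell(6,11) cbcdcd: ∅
  cell(0,6) dcacdbc: ∅
  cell(1,7) cacdbcb: ∅
  cell(2,8) acdbcbc: ∅
  cell(3,9) cdbcbcd: ∅
  cell(4,10) dbcbcdc: ∅
  cell(5,11) bcbcdcd: ∅
  cell(0,7) dcacdbcb: ∅
  cell(1,8) cacdbcbc: ∅
  cell(2,9) acdbcbcd: ∅
  cell(3,10) cdbcbcdc: ∅
  cell(4,11) dbcbcdcd: ∅
  cell(0,8) dcacdbcbc: ∅
  cell(1,9) cacdbcbcd: ∅
  cell(2,10) acdbcbcdc: ∅
  cell(3,11) cdbcbcdcd: ∅
  cell(0,9) dcacdbcbcd: ∅
  cell(1,10) cacdbcbcdc: ∅
  cell(2,11) acdbcbcdcd: ∅
  cell(0,10) dcacdbcbcdc: ∅
  cell(1,11) cacdbcbcdcd: ∅
  cell(0,11) dcacdbcbcdcd: ∅

S ∉ T[0,11] ⇒ NO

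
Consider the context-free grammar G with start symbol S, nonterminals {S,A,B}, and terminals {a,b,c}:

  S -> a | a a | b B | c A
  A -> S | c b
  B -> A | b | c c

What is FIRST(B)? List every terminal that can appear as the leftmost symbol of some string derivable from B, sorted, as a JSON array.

FIRST iteration:
round 1:
  A via A→c b: +{c}
  B via B→A: +{c}
  B via B→b: +{b}
  S via S→a: +{a}
  S via S→b B: +{b}
  S via S→c A: +{c}
  S: {a,b,c}  A: {c}  B: {b,c}
round 2:
  A via A→S: +{a,b}
  B via B→A: +{a}
  S: {a,b,c}  A: {a,b,c}  B: {a,b,c}
round 3: done
  S: {a,b,c}  A: {a,b,c}  B: {a,b,c}

FIRST(B) = ["a", "b", "c"]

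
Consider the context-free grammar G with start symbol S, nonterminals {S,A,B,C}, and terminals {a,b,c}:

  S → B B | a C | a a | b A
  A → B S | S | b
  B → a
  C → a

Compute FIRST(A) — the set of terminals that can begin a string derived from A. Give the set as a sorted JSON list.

FIRST iteration:
iter 1:
  A via A→b: +{b}
  B via B→a: +{a}
  C via C→a: +{a}
  S via S→B B: +{a}
  S via S→b A: +{b}
  FIRST[S]={a,b}  FIRST[A]={b}  FIRST[B]={a}  FIRST[C]={a}
iter 2:
  A via A→B S: +{a}
  FIRST[S]={a,b}  FIRST[A]={a,b}  FIRST[B]={a}  FIRST[C]={a}
iter 3: done
  FIRST[S]={a,b}  FIRST[A]={a,b}  FIRST[B]={a}  FIRST[C]={a}

FIRST(A) = ["a", "b"]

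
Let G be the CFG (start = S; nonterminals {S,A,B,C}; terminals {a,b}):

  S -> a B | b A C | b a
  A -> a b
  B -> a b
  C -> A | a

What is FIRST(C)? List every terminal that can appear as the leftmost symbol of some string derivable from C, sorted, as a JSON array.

FIRST iteration:
[1]
  A via A→a b: +{a}
  B via B→a b: +{a}
  C via C→A: +{a}
  S via S→a B: +{a}
  S via S→b A C: +{b}
  S: {a,b}  A: {a}  B: {a}  C: {a}
[2] done
  S: {a,b}  A: {a}  B: {a}  C: {a}

FIRST(C) = ["a"]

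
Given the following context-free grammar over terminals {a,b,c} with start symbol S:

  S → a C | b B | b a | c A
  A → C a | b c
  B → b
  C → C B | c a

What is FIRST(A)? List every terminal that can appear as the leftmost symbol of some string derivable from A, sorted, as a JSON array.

FIRST sets, iterate to fixpoint:
pass 1:
  A via A→b c: +{b}
  B via B→b: +{b}
  C via C→c a: +{c}
  S via S→a C: +{a}
  S via S→b B: +{b}
  S via S→c A: +{c}
  FIRST(S)={a,b,c}  FIRST(A)={b}  FIRST(B)={b}  FIRST(C)={c}
pass 2:
  A via A→C a: +{c}
  FIRST(S)={a,b,c}  FIRST(A)={b,c}  FIRST(B)={b}  FIRST(C)={c}
pass 3: done
  FIRST(S)={a,b,c}  FIRST(A)={b,c}  FIRST(B)={b}  FIRST(C)={c}

FIRST(A) = ["b", "c"]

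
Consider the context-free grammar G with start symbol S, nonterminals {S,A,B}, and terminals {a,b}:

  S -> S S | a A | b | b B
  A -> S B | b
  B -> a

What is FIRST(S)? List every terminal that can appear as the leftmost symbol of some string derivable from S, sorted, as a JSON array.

FIRST iteration:
pass 1:
  A via A→b: +{b}
  B via B→a: +{a}
  S via S→a A: +{a}
  S via S→b: +{b}
  S: {a,b}  A: {b}  B: {a}
pass 2:
  A via A→S B: +{a}
  S: {a,b}  A: {a,b}  B: {a}
pass 3: — fixpoint
  S: {a,b}  A: {a,b}  B: {a}

FIRST(S) = ["a", "b"]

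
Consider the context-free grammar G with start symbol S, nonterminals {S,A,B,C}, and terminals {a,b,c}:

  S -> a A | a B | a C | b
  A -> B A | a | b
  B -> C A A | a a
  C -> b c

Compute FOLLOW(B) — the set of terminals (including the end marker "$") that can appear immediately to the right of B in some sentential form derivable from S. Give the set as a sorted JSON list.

FIRST iteration:
iter 1:
  A via A→a: +{a}
  A via A→b: +{b}
  B via B→a a: +{a}
  C via C→b c: +{b}
  S via S→a A: +{a}
  S via S→b: +{b}
  S: {a,b}  A: {a,b}  B: {a}  C: {b}
iter 2:
  B via B→C A A: +{b}
  S: {a,b}  A: {a,b}  B: {a,b}  C: {b}
iter 3: — fixpoint
  S: {a,b}  A: {a,b}  B: {a,b}  C: {b}

FOLLOW iteration:
seed FOLLOW(S) with $
iter 1:
  A→B A: FOLLOW(B) ⊇ FIRST(A) = {a,b}; new: +{a,b}
  B→C A A: FOLLOW(C) ⊇ FIRST(A) = {a,b}; new: +{a,b}
  B→C A A: FOLLOW(A) ⊇ FIRST(A) = {a,b}; new: +{a,b}
  S→a A: FOLLOW(A) ⊇ FOLLOW(S) ⊇ {$}; new: +{$}
  S→a B: FOLLOW(B) ⊇ FOLLOW(S) ⊇ {$}; new: +{$}
  S→a C: FOLLOW(C) ⊇ FOLLOW(S) ⊇ {$}; new: +{$}
  FOLLOW[S]={$}  FOLLOW[A]={$,a,b}  FOLLOW[B]={$,a,b}  FOLLOW[C]={$,a,b}
iter 2: (no change)
  FOLLOW[S]={$}  FOLLOW[A]={$,a,b}  FOLLOW[B]={$,a,b}  FOLLOW[C]={$,a,b}

FOLLOW(B) = ["$", "a", "b"]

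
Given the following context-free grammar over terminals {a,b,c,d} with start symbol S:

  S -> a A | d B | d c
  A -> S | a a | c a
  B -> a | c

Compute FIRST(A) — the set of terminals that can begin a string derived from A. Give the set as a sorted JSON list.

FIRST sets, iterate to fixpoint:
pass 1:
  A via A→a a: +{a}
  A via A→c a: +{c}
  B via B→a: +{a}
  B via B→c: +{c}
  S via S→a A: +{a}
  S via S→d B: +{d}
  FIRST[S]={a,d}  FIRST[A]={a,c}  FIRST[B]={a,c}
pass 2:
  A via A→S: +{d}
  FIRST[S]={a,d}  FIRST[A]={a,c,d}  FIRST[B]={a,c}
pass 3: done
  FIRST[S]={a,d}  FIRST[A]={a,c,d}  FIRST[B]={a,c}

FIRST(A) = ["a", "c", "d"]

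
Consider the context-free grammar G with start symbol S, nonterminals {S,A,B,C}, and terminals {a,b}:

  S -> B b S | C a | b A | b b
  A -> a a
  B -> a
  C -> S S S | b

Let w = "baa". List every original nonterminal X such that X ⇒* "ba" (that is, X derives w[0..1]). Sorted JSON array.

Convert to CNF:
  S -> B X3 | C T0 | T1 A | T1 T1
  A -> T0 T0
  B -> a
  C -> S X2 | b
  T0 -> a
  T1 -> b
  X2 -> S S
  X3 -> T1 S

Fill CYK table bottom-up, restricted to cells inside w[0..1]:
  [0..0]={C,T1}  "b"  orig:{C}
  [1..1]={B,T0}  "a"  orig:{B}
  [0..1]={S}  "ba"

Original NTs in T[0,1] deriving "ba": ["S"]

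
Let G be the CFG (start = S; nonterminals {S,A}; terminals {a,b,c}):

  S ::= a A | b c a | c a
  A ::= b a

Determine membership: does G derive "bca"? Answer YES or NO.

CNF form of G:
  S -> T0 X3 | T1 A | T2 T1
  A -> T0 T1
  T0 -> b
  T1 -> a
  T2 -> c
  X3 -> T2 T1

CYK fill:
  cell(0,0) b: {T0}  orig:{}
  cell(1,1) c: {T2}  orig:{}
  cell(2,2) a: {T1}  orig:{}
  cell(0,1) bc: ∅
  cell(1,2) ca: {S,X3}  orig:{S}
  cell(0,2) bca: {S}

S ∈ T[0,2] ⇒ YES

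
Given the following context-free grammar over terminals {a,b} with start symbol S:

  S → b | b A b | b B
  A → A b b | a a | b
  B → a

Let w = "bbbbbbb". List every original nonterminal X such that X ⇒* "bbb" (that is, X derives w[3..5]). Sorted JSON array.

Convert to CNF:
  S -> T0 B | T0 X3 | b
  A -> A X2 | T1 T1 | b
  B -> a
  T0 -> b
  T1 -> a
  X2 -> T0 T0
  X3 -> A T0

CYK fill, restricted to cells inside w[3..5]:
  [3..3]={A,S,T0}  "b"  orig:{A,S}
  [4..4]={A,S,T0}  "b"  orig:{A,S}
  [5..5]={A,S,T0}  "b"  orig:{A,S}
  [3..4]={X2,X3}  "bb"  orig:{}
  [4..5]={X2,X3}  "bb"  orig:{}
  [3..5]={A,S}  "bbb"

Original NTs in T[3,5] deriving "bbb": ["A", "S"]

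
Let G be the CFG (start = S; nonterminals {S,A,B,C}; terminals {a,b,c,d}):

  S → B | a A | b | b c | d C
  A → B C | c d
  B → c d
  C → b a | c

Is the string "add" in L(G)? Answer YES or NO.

CNF form of G:
  S -> T0 T1 | T1 C | T2 T0 | T3 A | b
  A -> B C | T0 T1
  B -> T0 T1
  C -> T2 T3 | c
  T0 -> c
  T1 -> d
  T2 -> b
  T3 -> a

Fill CYK table bottom-up:
  cell(0,0) a: {T3}  orig:{}
  cell(1,1) d: {T1}  orig:{}
  cell(2,2) d: {T1}  orig:{}
  cell(0,1) ad: ∅
  cell(1,2) dd: ∅
  cell(0,2) add: ∅

S ∉ T[0,2] ⇒ NO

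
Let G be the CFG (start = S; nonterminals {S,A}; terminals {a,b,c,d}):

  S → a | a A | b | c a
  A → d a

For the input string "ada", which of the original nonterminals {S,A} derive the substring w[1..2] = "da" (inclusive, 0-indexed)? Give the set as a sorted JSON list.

CNF form of G:
  S -> T1 A | T2 T1 | a | b
  A -> T0 T1
  T0 -> d
  T1 -> a
  T2 -> c

CYK table (by increasing span) — only the sub-triangle for w[1..2]:
  [1..1]={T0}  "d"  orig:{}
  [2..2]={S,T1}  "a"  orig:{S}
  [1..2]={A}  "da"

Original NTs in T[1,2] deriving "da": ["A"]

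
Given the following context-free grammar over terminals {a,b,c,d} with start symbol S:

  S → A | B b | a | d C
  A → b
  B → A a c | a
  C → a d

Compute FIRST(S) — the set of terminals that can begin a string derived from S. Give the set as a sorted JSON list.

FIRST iteration:
[1]
  A via A→b: +{b}
  B via B→A a c: +{b}
  B via B→a: +{a}
  C via C→a d: +{a}
  S via S→A: +{b}
  S via S→B b: +{a}
  S via S→d C: +{d}
  FIRST(S)={a,b,d}  FIRST(A)={b}  FIRST(B)={a,b}  FIRST(C)={a}
[2] done
  FIRST(S)={a,b,d}  FIRST(A)={b}  FIRST(B)={a,b}  FIRST(C)={a}

FIRST(S) = ["a", "b", "d"]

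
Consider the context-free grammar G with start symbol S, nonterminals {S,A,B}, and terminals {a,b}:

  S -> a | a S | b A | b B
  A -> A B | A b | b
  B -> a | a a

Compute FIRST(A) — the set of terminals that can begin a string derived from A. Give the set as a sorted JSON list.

Compute FIRST by fixpoint:
round 1:
  A via A→b: +{b}
  B via B→a: +{a}
  S via S→a: +{a}
  S via S→b A: +{b}
  FIRST(S)={a,b}  FIRST(A)={b}  FIRST(B)={a}
round 2: — fixpoint
  FIRST(S)={a,b}  FIRST(A)={b}  FIRST(B)={a}

FIRST(A) = ["b"]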